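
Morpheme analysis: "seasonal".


Word: "seasonal"
Morphemes: season / -al
Each morpheme carries meaning
= 2 morphemes


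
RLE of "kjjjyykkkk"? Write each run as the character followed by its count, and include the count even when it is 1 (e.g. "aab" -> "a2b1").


String: "kjjjyykkkk"
Scanning for consecutive runs:
  'k' x 1
  'j' x 3
  'y' x 2
  'k' x 4
RLE = "k1j3y2k4"


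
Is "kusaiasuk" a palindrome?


Word: "kusaiasuk"
Reversed: "kusaiasuk"
Forward == Backward? kusaiasuk == kusaiasuk
Palindrome = Yes


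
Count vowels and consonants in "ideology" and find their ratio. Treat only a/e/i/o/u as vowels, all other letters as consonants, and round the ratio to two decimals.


Word: "ideology"
Vowels (a,e,i,o,u): 4
Consonants: 4
Ratio = 4/4
= 1.00


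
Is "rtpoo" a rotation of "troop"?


Word: "troop", Candidate: "rtpoo"
Method: check if candidate is substring of word+word
"trooptroop" contains "rtpoo"? No
Is rotation = No


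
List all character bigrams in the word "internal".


Word: "internal" (length 8)
Number of bigrams = 8 - 2 + 1 = 7
  Position 0: "in"
  Position 1: "nt"
  Position 2: "te"
  Position 3: "er"
  Position 4: "rn"
  Position 5: "na"
  Position 6: "al"
Bigrams = "in", "nt", "te", "er", "rn", "na", "al"


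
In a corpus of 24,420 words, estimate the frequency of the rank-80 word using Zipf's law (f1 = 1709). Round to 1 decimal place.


Zipf's law: f(r) = f(1) / r
f(1) = 1709
f(80) = 1709 / 80
= 21.4 occurrences


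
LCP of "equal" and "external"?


Word 1: "equal"
Word 2: "external"
Comparing from start:
  Pos 0: 'e' == 'e'
  Pos 1: 'q' != 'x' (stop)
LCP = "e" (length 1)


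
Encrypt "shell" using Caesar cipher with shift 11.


Word: "shell"
Shift: 11
Each letter → (letter + shift) mod 26:
  's' (18) + 11 = 3 → 'd'
  'h' (7) + 11 = 18 → 's'
  'e' (4) + 11 = 15 → 'p'
  'l' (11) + 11 = 22 → 'w'
  'l' (11) + 11 = 22 → 'w'
Result = "dspww"


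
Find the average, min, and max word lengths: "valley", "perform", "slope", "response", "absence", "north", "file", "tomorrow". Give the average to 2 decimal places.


Lengths: "valley"=6, "perform"=7, "slope"=5, "response"=8, "absence"=7, "north"=5, "file"=4, "tomorrow"=8
Sum = 50, Count = 8
Average = 50/8 = 6.25
= avg=6.25, min=4, max=8


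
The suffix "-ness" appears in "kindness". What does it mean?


Suffix: -ness
Example: kindness = kind + -ness
Meaning = state of being


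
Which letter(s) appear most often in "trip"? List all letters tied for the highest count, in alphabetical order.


Word: "trip"
Letter counts:
  'i': 1
  'p': 1
  'r': 1
  't': 1
Maximum count = 1
Most frequent = 'i', 'p', 'r', 't' (1 time each)


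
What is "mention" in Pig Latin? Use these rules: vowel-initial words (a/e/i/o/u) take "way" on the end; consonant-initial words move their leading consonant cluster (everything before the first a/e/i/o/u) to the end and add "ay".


Word: "mention"
Starts with consonant(s) → move to end, add 'ay'
Consonant cluster: "m"
Pig Latin = "entionmay"


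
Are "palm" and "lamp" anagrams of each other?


Word 1: "palm" → sorted: almp
Word 2: "lamp" → sorted: almp
Same letters? almp == almp
Anagram = Yes


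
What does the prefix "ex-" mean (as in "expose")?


Prefix: ex-
Example: expose = ex- + pose
Meaning = out / former


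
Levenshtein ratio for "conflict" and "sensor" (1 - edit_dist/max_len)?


Word 1: "conflict" (length 8)
Word 2: "sensor" (length 6)
One optimal edit sequence:
  1. substitute 'c' -> 's'  (+1)
  2. substitute 'o' -> 'e'  (+1)
  3. keep 'n'
  4. delete 'f'  (+1)
  5. delete 'l'  (+1)
  6. substitute 'i' -> 's'  (+1)
  7. substitute 'c' -> 'o'  (+1)
  8. substitute 't' -> 'r'  (+1)
Edit distance = 7
Max length = max(8, 6) = 8
Similarity = 1 - 7/8
= 0.1250


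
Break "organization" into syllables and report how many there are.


Word: "organization"
Syllable breakdown: or-gan-i-za-tion
Counting: 5 parts
= 5 syllables


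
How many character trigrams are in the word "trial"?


Word: "trial" (length 5)
Number of 3-grams = length - 3 + 1 = 5 - 3 + 1
= 3


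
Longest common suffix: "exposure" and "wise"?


Word 1: "exposure"
Word 2: "wise"
Comparing from end:
  Pos -1: 'e' == 'e'
  Pos -2: 'r' != 's' (stop)
LCS = "e" (length 1)


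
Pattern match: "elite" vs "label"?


Pattern of "elite": [0, 1, 2, 3, 0]
Pattern of "label": [0, 1, 2, 3, 0]
Patterns match
Same pattern = Yes


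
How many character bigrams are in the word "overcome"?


Word: "overcome" (length 8)
Number of 2-grams = length - 2 + 1 = 8 - 2 + 1
= 7


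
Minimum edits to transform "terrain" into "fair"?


Word 1: "terrain" (length 7)
Word 2: "fair" (length 4)
One optimal edit sequence (insert/delete/substitute each cost 1):
  1. delete 't'  (+1)
  2. delete 'e'  (+1)
  3. delete 'r'  (+1)
  4. substitute 'r' -> 'f'  (+1)
  5. keep 'a'
  6. keep 'i'
  7. substitute 'n' -> 'r'  (+1)
Total edit operations: 5
Edit distance = 5


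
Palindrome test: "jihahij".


Word: "jihahij"
Reversed: "jihahij"
Forward == Backward? jihahij == jihahij
Palindrome = Yes


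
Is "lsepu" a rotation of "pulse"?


Word: "pulse", Candidate: "lsepu"
Method: check if candidate is substring of word+word
"pulsepulse" contains "lsepu"? Yes
Is rotation = Yes


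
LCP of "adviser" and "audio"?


Word 1: "adviser"
Word 2: "audio"
Comparing from start:
  Pos 0: 'a' == 'a'
  Pos 1: 'd' != 'u' (stop)
LCP = "a" (length 1)


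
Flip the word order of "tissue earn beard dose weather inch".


Original: "tissue earn beard dose weather inch"
Words (1..n): tissue | earn | beard | dose | weather | inch
Reversed (n..1): inch | weather | dose | beard | earn | tissue
Result = "inch weather dose beard earn tissue"


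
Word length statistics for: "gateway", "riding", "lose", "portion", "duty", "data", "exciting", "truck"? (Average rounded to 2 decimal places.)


Lengths: "gateway"=7, "riding"=6, "lose"=4, "portion"=7, "duty"=4, "data"=4, "exciting"=8, "truck"=5
Sum = 45, Count = 8
Average = 45/8 = 5.63
= avg=5.63, min=4, max=8


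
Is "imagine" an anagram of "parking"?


Word 1: "parking" → sorted: agiknpr
Word 2: "imagine" → sorted: aegiimn
Same letters? agiknpr != aegiimn
Anagram = No


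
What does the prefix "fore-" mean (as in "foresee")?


Prefix: fore-
As in: foresee -> fore- + see
Meaning = before


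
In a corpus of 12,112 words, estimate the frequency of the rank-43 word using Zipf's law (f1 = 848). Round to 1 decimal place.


Zipf's law: f(r) = f(1) / r
f(1) = 848
f(43) = 848 / 43
= 19.7 occurrences


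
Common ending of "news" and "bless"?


Word 1: "news"
Word 2: "bless"
Comparing from end:
  Pos -1: 's' == 's'
  Pos -2: 'w' != 's' (stop)
LCS = "s" (length 1)


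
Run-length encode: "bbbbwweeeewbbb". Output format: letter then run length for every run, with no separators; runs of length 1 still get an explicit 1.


String: "bbbbwweeeewbbb"
Scanning for consecutive runs:
  'b' x 4
  'w' x 2
  'e' x 4
  'w' x 1
  'b' x 3
RLE = "b4w2e4w1b3"


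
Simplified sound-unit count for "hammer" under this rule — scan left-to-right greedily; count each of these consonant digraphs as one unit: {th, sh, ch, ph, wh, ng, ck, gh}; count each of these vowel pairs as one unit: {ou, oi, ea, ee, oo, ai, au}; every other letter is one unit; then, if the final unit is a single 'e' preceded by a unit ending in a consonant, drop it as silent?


Word: "hammer" (6 letters)
Left-to-right scan:
  [1] 'h' (letter)
  [2] 'a' (letter)
  [3] 'm' (letter)
  [4] 'm' (letter)
  [5] 'e' (letter)
  [6] 'r' (letter)
Units from scan: 6
Sound units = 6 units


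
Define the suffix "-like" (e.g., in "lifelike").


Suffix: -like
As in: lifelike -> life + -like
Meaning = resembling


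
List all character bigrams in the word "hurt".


Word: "hurt" (length 4)
Number of bigrams = 4 - 2 + 1 = 3
  Position 0: "hu"
  Position 1: "ur"
  Position 2: "rt"
Bigrams = "hu", "ur", "rt"


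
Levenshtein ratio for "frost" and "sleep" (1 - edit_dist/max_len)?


Word 1: "frost" (length 5)
Word 2: "sleep" (length 5)
One optimal edit sequence:
  1. substitute 'f' -> 's'  (+1)
  2. substitute 'r' -> 'l'  (+1)
  3. substitute 'o' -> 'e'  (+1)
  4. substitute 's' -> 'e'  (+1)
  5. substitute 't' -> 'p'  (+1)
Edit distance = 5
Max length = max(5, 5) = 5
Similarity = 1 - 5/5
= 0.0000


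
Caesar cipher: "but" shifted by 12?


Word: "but"
Shift: 12
Each letter → (letter + shift) mod 26:
  'b' (1) + 12 = 13 → 'n'
  'u' (20) + 12 = 6 → 'g'
  't' (19) + 12 = 5 → 'f'
Result = "ngf"


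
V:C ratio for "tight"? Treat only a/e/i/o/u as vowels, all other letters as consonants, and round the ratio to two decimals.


Word: "tight"
Vowels (a,e,i,o,u): 1
Consonants: 4
Ratio = 1/4
= 0.25


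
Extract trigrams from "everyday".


Word: "everyday" (length 8)
Number of trigrams = 8 - 3 + 1 = 6
  Position 0: "eve"
  Position 1: "ver"
  Position 2: "ery"
  Position 3: "ryd"
  Position 4: "yda"
  Position 5: "day"
Trigrams = "eve", "ver", "ery", "ryd", "yda", "day"


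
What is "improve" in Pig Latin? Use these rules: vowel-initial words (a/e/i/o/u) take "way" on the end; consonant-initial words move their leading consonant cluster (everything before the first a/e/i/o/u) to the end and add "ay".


Word: "improve"
Starts with vowel → add 'way'
Pig Latin = "improveway"


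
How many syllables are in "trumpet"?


Word: "trumpet"
Syllable breakdown: trum · pet
Counting: 2 parts
= 2 syllables


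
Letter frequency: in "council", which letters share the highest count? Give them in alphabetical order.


Word: "council"
Letter counts:
  'c': 2
  'i': 1
  'l': 1
  'n': 1
  'o': 1
  'u': 1
Maximum count = 2
Most frequent = 'c' (2 times each)


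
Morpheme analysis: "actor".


Word: "actor"
Morphemes: act | -or
Each morpheme carries meaning
= 2 morphemes


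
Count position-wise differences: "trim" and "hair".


Comparing character by character (same length = 4):
  Pos 0: 't' vs 'h' !=
  Pos 1: 'r' vs 'a' !=
  Pos 2: 'i' vs 'i' =
  Pos 3: 'm' vs 'r' !=
Hamming distance = 3


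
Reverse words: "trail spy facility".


Original: "trail spy facility"
Words (1..n): trail | spy | facility
Reversed (n..1): facility | spy | trail
Result = "facility spy trail"


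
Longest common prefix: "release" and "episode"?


Word 1: "release"
Word 2: "episode"
Comparing from start:
  Pos 0: 'r' != 'e' (stop)
LCP = "" (length 0)


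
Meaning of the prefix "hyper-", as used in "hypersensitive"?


Prefix: hyper-
As in: hypersensitive -> hyper- + sensitive
Meaning = over / excessive


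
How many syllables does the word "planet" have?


Word: "planet"
Syllable breakdown: plan / et
Counting: 2 parts
= 2 syllables


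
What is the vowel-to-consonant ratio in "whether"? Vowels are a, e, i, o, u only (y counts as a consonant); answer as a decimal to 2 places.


Word: "whether"
Vowels (a,e,i,o,u): 2
Consonants: 5
Ratio = 2/5
= 0.40


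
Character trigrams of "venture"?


Word: "venture" (length 7)
Number of trigrams = 7 - 3 + 1 = 5
  Position 0: "ven"
  Position 1: "ent"
  Position 2: "ntu"
  Position 3: "tur"
  Position 4: "ure"
Trigrams = "ven", "ent", "ntu", "tur", "ure"


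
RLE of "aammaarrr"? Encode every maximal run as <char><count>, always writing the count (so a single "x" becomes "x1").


String: "aammaarrr"
Scanning for consecutive runs:
  'a' x 2
  'm' x 2
  'a' x 2
  'r' x 3
RLE = "a2m2a2r3"


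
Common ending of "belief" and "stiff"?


Word 1: "belief"
Word 2: "stiff"
Comparing from end:
  Pos -1: 'f' == 'f'
  Pos -2: 'e' != 'f' (stop)
LCS = "f" (length 1)


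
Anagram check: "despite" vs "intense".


Word 1: "despite" → sorted: deeipst
Word 2: "intense" → sorted: eeinnst
Same letters? deeipst != eeinnst
Anagram = No


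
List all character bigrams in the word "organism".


Word: "organism" (length 8)
Number of bigrams = 8 - 2 + 1 = 7
  Position 0: "or"
  Position 1: "rg"
  Position 2: "ga"
  Position 3: "an"
  Position 4: "ni"
  Position 5: "is"
  Position 6: "sm"
Bigrams = "or", "rg", "ga", "an", "ni", "is", "sm"


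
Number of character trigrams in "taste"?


Word: "taste" (length 5)
Number of 3-grams = length - 3 + 1 = 5 - 3 + 1
= 3


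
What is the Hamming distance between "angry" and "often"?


Comparing character by character (same length = 5):
  Pos 0: 'a' vs 'o' !=
  Pos 1: 'n' vs 'f' !=
  Pos 2: 'g' vs 't' !=
  Pos 3: 'r' vs 'e' !=
  Pos 4: 'y' vs 'n' !=
Hamming distance = 5


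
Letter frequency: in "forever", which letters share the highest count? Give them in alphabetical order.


Word: "forever"
Letter counts:
  'e': 2
  'f': 1
  'o': 1
  'r': 2
  'v': 1
Maximum count = 2
Most frequent = 'e', 'r' (2 times each)


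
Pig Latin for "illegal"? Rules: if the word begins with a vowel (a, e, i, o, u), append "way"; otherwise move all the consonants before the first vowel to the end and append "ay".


Word: "illegal"
Starts with vowel → add 'way'
Pig Latin = "illegalway"


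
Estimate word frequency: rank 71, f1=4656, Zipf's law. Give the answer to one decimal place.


Zipf's law: f(r) = f(1) / r
f(1) = 4656
f(71) = 4656 / 71
= 65.6 occurrences


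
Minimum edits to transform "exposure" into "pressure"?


Word 1: "exposure" (length 8)
Word 2: "pressure" (length 8)
One optimal edit sequence (insert/delete/substitute each cost 1):
  1. substitute 'e' -> 'p'  (+1)
  2. substitute 'x' -> 'r'  (+1)
  3. substitute 'p' -> 'e'  (+1)
  4. substitute 'o' -> 's'  (+1)
  5. keep 's'
  6. keep 'u'
  7. keep 'r'
  8. keep 'e'
Total edit operations: 4
Edit distance = 4


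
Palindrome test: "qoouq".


Word: "qoouq"
Reversed: "quooq"
Forward == Backward? qoouq != quooq
Palindrome = No


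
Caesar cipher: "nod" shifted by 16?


Word: "nod"
Shift: 16
Each letter → (letter + shift) mod 26:
  'n' (13) + 16 = 3 → 'd'
  'o' (14) + 16 = 4 → 'e'
  'd' (3) + 16 = 19 → 't'
Result = "det"


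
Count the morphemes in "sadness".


Word: "sadness"
Morphemes: sad | -ness
Each morpheme carries meaning
= 2 morphemes


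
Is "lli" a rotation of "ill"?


Word: "ill", Candidate: "lli"
Method: check if candidate is substring of word+word
"illill" contains "lli"? Yes
Is rotation = Yes


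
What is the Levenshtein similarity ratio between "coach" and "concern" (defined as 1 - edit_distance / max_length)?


Word 1: "coach" (length 5)
Word 2: "concern" (length 7)
One optimal edit sequence:
  1. keep 'c'
  2. keep 'o'
  3. substitute 'a' -> 'n'  (+1)
  4. keep 'c'
  5. insert 'e'  (+1)
  6. insert 'r'  (+1)
  7. substitute 'h' -> 'n'  (+1)
Edit distance = 4
Max length = max(5, 7) = 7
Similarity = 1 - 4/7
= 0.4286


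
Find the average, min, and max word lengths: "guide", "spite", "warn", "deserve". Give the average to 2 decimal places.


Lengths: "guide"=5, "spite"=5, "warn"=4, "deserve"=7
Sum = 21, Count = 4
Average = 21/4 = 5.25
= avg=5.25, min=4, max=7


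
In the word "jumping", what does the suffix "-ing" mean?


Suffix: -ing
As in: jumping -> jump + -ing
Meaning = present participle


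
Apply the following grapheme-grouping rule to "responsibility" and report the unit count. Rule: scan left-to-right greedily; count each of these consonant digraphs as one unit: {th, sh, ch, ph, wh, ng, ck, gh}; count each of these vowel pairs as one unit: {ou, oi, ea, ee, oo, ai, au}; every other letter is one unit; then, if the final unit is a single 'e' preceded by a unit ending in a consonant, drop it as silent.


Word: "responsibility" (14 letters)
Left-to-right scan:
  (1) 'r' (letter)
  (2) 'e' (letter)
  (3) 's' (letter)
  (4) 'p' (letter)
  (5) 'o' (letter)
  (6) 'n' (letter)
  (7) 's' (letter)
  (8) 'i' (letter)
  (9) 'b' (letter)
  (10) 'i' (letter)
  (11) 'l' (letter)
  (12) 'i' (letter)
  (13) 't' (letter)
  (14) 'y' (letter)
Units from scan: 14
Sound units = 14 units


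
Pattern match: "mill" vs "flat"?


Pattern of "mill": [0, 1, 2, 2]
Pattern of "flat": [0, 1, 2, 3]
Patterns do not match
Same pattern = No


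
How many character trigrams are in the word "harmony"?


Word: "harmony" (length 7)
Number of 3-grams = length - 3 + 1 = 7 - 3 + 1
= 5


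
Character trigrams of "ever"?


Word: "ever" (length 4)
Number of trigrams = 4 - 3 + 1 = 2
  Position 0: "eve"
  Position 1: "ver"
Trigrams = "eve", "ver"


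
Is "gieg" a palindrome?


Word: "gieg"
Reversed: "geig"
Forward == Backward? gieg != geig
Palindrome = No


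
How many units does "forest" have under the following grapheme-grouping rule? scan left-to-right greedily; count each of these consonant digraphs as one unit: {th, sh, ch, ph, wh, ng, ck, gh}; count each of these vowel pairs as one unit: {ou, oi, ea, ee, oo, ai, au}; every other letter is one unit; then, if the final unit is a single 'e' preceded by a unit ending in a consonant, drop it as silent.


Word: "forest" (6 letters)
Left-to-right scan:
  1. 'f' (letter)
  2. 'o' (letter)
  3. 'r' (letter)
  4. 'e' (letter)
  5. 's' (letter)
  6. 't' (letter)
Units from scan: 6
Sound units = 6 units


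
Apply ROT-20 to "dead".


Word: "dead"
Shift: 20
Each letter → (letter + shift) mod 26:
  'd' (3) + 20 = 23 → 'x'
  'e' (4) + 20 = 24 → 'y'
  'a' (0) + 20 = 20 → 'u'
  'd' (3) + 20 = 23 → 'x'
Result = "xyux"


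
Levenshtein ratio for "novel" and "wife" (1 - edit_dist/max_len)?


Word 1: "novel" (length 5)
Word 2: "wife" (length 4)
One optimal edit sequence:
  1. substitute 'n' -> 'w'  (+1)
  2. substitute 'o' -> 'i'  (+1)
  3. substitute 'v' -> 'f'  (+1)
  4. keep 'e'
  5. delete 'l'  (+1)
Edit distance = 4
Max length = max(5, 4) = 5
Similarity = 1 - 4/5
= 0.2000


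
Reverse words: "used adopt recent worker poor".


Original: "used adopt recent worker poor"
Words (1..n): used | adopt | recent | worker | poor
Reversed (n..1): poor | worker | recent | adopt | used
Result = "poor worker recent adopt used"


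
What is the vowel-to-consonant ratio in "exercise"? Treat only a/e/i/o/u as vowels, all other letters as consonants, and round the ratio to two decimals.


Word: "exercise"
Vowels (a,e,i,o,u): 4
Consonants: 4
Ratio = 4/4
= 1.00


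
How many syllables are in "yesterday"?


Word: "yesterday"
Syllable breakdown: yes-ter-day
Counting: 3 parts
= 3 syllables


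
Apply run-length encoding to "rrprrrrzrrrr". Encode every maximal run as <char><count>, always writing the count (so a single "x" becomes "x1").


String: "rrprrrrzrrrr"
Scanning for consecutive runs:
  'r' x 2
  'p' x 1
  'r' x 4
  'z' x 1
  'r' x 4
RLE = "r2p1r4z1r4"


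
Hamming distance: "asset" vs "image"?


Comparing character by character (same length = 5):
  Pos 0: 'a' vs 'i' !=
  Pos 1: 's' vs 'm' !=
  Pos 2: 's' vs 'a' !=
  Pos 3: 'e' vs 'g' !=
  Pos 4: 't' vs 'e' !=
Hamming distance = 5


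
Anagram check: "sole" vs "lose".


Word 1: "sole" → sorted: elos
Word 2: "lose" → sorted: elos
Same letters? elos == elos
Anagram = Yes


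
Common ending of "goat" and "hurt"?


Word 1: "goat"
Word 2: "hurt"
Comparing from end:
  Pos -1: 't' == 't'
  Pos -2: 'a' != 'r' (stop)
LCS = "t" (length 1)


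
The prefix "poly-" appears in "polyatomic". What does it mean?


Prefix: poly-
Example: polyatomic (poly- + atomic)
Meaning = many


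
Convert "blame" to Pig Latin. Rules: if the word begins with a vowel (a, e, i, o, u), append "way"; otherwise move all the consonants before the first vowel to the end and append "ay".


Word: "blame"
Starts with consonant(s) → move to end, add 'ay'
Consonant cluster: "bl"
Pig Latin = "ameblay"


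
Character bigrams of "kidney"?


Word: "kidney" (length 6)
Number of bigrams = 6 - 2 + 1 = 5
  Position 0: "ki"
  Position 1: "id"
  Position 2: "dn"
  Position 3: "ne"
  Position 4: "ey"
Bigrams = "ki", "id", "dn", "ne", "ey"


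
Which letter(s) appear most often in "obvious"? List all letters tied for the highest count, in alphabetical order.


Word: "obvious"
Letter counts:
  'b': 1
  'i': 1
  'o': 2
  's': 1
  'u': 1
  'v': 1
Maximum count = 2
Most frequent = 'o' (2 times each)


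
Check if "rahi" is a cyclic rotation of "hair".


Word: "hair", Candidate: "rahi"
Method: check if candidate is substring of word+word
"hairhair" contains "rahi"? No
Is rotation = No


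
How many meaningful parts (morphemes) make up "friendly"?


Word: "friendly"
Morphemes: friend + -ly
Each morpheme carries meaning
= 2 morphemes


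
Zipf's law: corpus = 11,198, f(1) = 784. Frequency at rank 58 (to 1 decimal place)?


Zipf's law: f(r) = f(1) / r
f(1) = 784
f(58) = 784 / 58
= 13.5 occurrences


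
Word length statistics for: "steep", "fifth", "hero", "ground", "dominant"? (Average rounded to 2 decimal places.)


Lengths: "steep"=5, "fifth"=5, "hero"=4, "ground"=6, "dominant"=8
Sum = 28, Count = 5
Average = 28/5 = 5.60
= avg=5.60, min=4, max=8


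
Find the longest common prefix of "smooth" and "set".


Word 1: "smooth"
Word 2: "set"
Comparing from start:
  Pos 0: 's' == 's'
  Pos 1: 'm' != 'e' (stop)
LCP = "s" (length 1)


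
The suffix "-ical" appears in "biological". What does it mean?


Suffix: -ical
Example: biological = biology + -ical, with a spelling change
Meaning = relating to


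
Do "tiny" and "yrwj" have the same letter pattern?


Pattern of "tiny": [0, 1, 2, 3]
Pattern of "yrwj": [0, 1, 2, 3]
Patterns match
Same pattern = Yes


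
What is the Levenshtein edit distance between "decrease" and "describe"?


Word 1: "decrease" (length 8)
Word 2: "describe" (length 8)
One optimal edit sequence (insert/delete/substitute each cost 1):
  1. keep 'd'
  2. keep 'e'
  3. insert 's'  (+1)
  4. keep 'c'
  5. keep 'r'
  6. delete 'e'  (+1)
  7. substitute 'a' -> 'i'  (+1)
  8. substitute 's' -> 'b'  (+1)
  9. keep 'e'
Total edit operations: 4
Edit distance = 4


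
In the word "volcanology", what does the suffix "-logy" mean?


Suffix: -logy
As in: volcanology -> volcano + -logy
Meaning = study of


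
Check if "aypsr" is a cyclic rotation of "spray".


Word: "spray", Candidate: "aypsr"
Method: check if candidate is substring of word+word
"sprayspray" contains "aypsr"? No
Is rotation = No


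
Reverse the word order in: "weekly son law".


Original: "weekly son law"
Words (1..n): weekly | son | law
Reversed (n..1): law | son | weekly
Result = "law son weekly"


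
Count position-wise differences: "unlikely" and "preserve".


Comparing character by character (same length = 8):
  Pos 0: 'u' vs 'p' !=
  Pos 1: 'n' vs 'r' !=
  Pos 2: 'l' vs 'e' !=
  Pos 3: 'i' vs 's' !=
  Pos 4: 'k' vs 'e' !=
  Pos 5: 'e' vs 'r' !=
  Pos 6: 'l' vs 'v' !=
  Pos 7: 'y' vs 'e' !=
Hamming distance = 8


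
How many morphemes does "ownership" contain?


Word: "ownership"
Morphemes: own / -er / -ship
Each morpheme carries meaning
= 3 morphemes


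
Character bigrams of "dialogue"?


Word: "dialogue" (length 8)
Number of bigrams = 8 - 2 + 1 = 7
  Position 0: "di"
  Position 1: "ia"
  Position 2: "al"
  Position 3: "lo"
  Position 4: "og"
  Position 5: "gu"
  Position 6: "ue"
Bigrams = "di", "ia", "al", "lo", "og", "gu", "ue"


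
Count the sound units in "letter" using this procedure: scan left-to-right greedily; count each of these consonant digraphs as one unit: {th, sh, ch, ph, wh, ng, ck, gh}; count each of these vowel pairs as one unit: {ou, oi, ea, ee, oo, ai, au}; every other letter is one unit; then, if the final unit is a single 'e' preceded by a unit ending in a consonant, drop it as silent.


Word: "letter" (6 letters)
Left-to-right scan:
  [1] 'l' (letter)
  [2] 'e' (letter)
  [3] 't' (letter)
  [4] 't' (letter)
  [5] 'e' (letter)
  [6] 'r' (letter)
Units from scan: 6
Sound units = 6 units


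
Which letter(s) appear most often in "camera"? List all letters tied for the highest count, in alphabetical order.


Word: "camera"
Letter counts:
  'a': 2
  'c': 1
  'e': 1
  'm': 1
  'r': 1
Maximum count = 2
Most frequent = 'a' (2 times each)


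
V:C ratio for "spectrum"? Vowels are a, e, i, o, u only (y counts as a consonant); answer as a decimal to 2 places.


Word: "spectrum"
Vowels (a,e,i,o,u): 2
Consonants: 6
Ratio = 2/6
= 0.33


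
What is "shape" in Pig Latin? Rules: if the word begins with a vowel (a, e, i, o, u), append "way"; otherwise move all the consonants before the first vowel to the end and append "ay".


Word: "shape"
Starts with consonant(s) → move to end, add 'ay'
Consonant cluster: "sh"
Pig Latin = "apeshay"


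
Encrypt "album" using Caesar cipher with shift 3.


Word: "album"
Shift: 3
Each letter → (letter + shift) mod 26:
  'a' (0) + 3 = 3 → 'd'
  'l' (11) + 3 = 14 → 'o'
  'b' (1) + 3 = 4 → 'e'
  'u' (20) + 3 = 23 → 'x'
  'm' (12) + 3 = 15 → 'p'
Result = "doexp"


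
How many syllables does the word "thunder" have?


Word: "thunder"
Syllable breakdown: thun | der
Counting: 2 parts
= 2 syllables


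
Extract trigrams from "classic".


Word: "classic" (length 7)
Number of trigrams = 7 - 3 + 1 = 5
  Position 0: "cla"
  Position 1: "las"
  Position 2: "ass"
  Position 3: "ssi"
  Position 4: "sic"
Trigrams = "cla", "las", "ass", "ssi", "sic"


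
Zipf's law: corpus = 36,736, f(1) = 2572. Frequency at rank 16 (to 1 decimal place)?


Zipf's law: f(r) = f(1) / r
f(1) = 2572
f(16) = 2572 / 16
= 160.8 occurrences


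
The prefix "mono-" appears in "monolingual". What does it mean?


Prefix: mono-
As in: monolingual -> mono- + lingual
Meaning = one


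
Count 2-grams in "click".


Word: "click" (length 5)
Number of 2-grams = length - 2 + 1 = 5 - 2 + 1
= 4


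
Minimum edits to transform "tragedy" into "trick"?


Word 1: "tragedy" (length 7)
Word 2: "trick" (length 5)
One optimal edit sequence (insert/delete/substitute each cost 1):
  1. keep 't'
  2. keep 'r'
  3. delete 'a'  (+1)
  4. delete 'g'  (+1)
  5. substitute 'e' -> 'i'  (+1)
  6. substitute 'd' -> 'c'  (+1)
  7. substitute 'y' -> 'k'  (+1)
Total edit operations: 5
Edit distance = 5


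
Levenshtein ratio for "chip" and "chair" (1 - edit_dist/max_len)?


Word 1: "chip" (length 4)
Word 2: "chair" (length 5)
One optimal edit sequence:
  1. keep 'c'
  2. keep 'h'
  3. insert 'a'  (+1)
  4. keep 'i'
  5. substitute 'p' -> 'r'  (+1)
Edit distance = 2
Max length = max(4, 5) = 5
Similarity = 1 - 2/5
= 0.6000


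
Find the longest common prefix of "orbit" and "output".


Word 1: "orbit"
Word 2: "output"
Comparing from start:
  Pos 0: 'o' == 'o'
  Pos 1: 'r' != 'u' (stop)
LCP = "o" (length 1)


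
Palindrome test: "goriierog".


Word: "goriierog"
Reversed: "goreiirog"
Forward == Backward? goriierog != goreiirog
Palindrome = No


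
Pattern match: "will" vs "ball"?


Pattern of "will": [0, 1, 2, 2]
Pattern of "ball": [0, 1, 2, 2]
Patterns match
Same pattern = Yes


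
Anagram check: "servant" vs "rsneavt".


Word 1: "servant" → sorted: aenrstv
Word 2: "rsneavt" → sorted: aenrstv
Same letters? aenrstv == aenrstv
Anagram = Yes


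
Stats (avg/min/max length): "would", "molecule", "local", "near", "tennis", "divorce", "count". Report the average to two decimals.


Lengths: "would"=5, "molecule"=8, "local"=5, "near"=4, "tennis"=6, "divorce"=7, "count"=5
Sum = 40, Count = 7
Average = 40/7 = 5.71
= avg=5.71, min=4, max=8


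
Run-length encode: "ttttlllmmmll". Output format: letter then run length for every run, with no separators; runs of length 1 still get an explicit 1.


String: "ttttlllmmmll"
Scanning for consecutive runs:
  't' x 4
  'l' x 3
  'm' x 3
  'l' x 2
RLE = "t4l3m3l2"


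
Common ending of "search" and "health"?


Word 1: "search"
Word 2: "health"
Comparing from end:
  Pos -1: 'h' == 'h'
  Pos -2: 'c' != 't' (stop)
LCS = "h" (length 1)


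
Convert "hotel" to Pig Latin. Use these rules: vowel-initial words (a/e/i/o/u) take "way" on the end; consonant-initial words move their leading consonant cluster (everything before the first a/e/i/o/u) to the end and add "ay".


Word: "hotel"
Starts with consonant(s) → move to end, add 'ay'
Consonant cluster: "h"
Pig Latin = "otelhay"


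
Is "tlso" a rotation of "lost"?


Word: "lost", Candidate: "tlso"
Method: check if candidate is substring of word+word
"lostlost" contains "tlso"? No
Is rotation = No


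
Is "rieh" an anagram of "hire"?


Word 1: "hire" → sorted: ehir
Word 2: "rieh" → sorted: ehir
Same letters? ehir == ehir
Anagram = Yes


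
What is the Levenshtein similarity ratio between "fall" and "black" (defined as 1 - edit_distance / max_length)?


Word 1: "fall" (length 4)
Word 2: "black" (length 5)
One optimal edit sequence:
  1. insert 'b'  (+1)
  2. substitute 'f' -> 'l'  (+1)
  3. keep 'a'
  4. substitute 'l' -> 'c'  (+1)
  5. substitute 'l' -> 'k'  (+1)
Edit distance = 4
Max length = max(4, 5) = 5
Similarity = 1 - 4/5
= 0.2000


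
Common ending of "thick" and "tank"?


Word 1: "thick"
Word 2: "tank"
Comparing from end:
  Pos -1: 'k' == 'k'
  Pos -2: 'c' != 'n' (stop)
LCS = "k" (length 1)


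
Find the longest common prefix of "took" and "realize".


Word 1: "took"
Word 2: "realize"
Comparing from start:
  Pos 0: 't' != 'r' (stop)
LCP = "" (length 0)


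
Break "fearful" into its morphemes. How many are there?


Word: "fearful"
Morphemes: fear + -ful
Each morpheme carries meaning
= 2 morphemes


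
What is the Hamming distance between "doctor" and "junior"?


Comparing character by character (same length = 6):
  Pos 0: 'd' vs 'j' !=
  Pos 1: 'o' vs 'u' !=
  Pos 2: 'c' vs 'n' !=
  Pos 3: 't' vs 'i' !=
  Pos 4: 'o' vs 'o' =
  Pos 5: 'r' vs 'r' =
Hamming distance = 4


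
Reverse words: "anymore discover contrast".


Original: "anymore discover contrast"
Words (1..n): anymore | discover | contrast
Reversed (n..1): contrast | discover | anymore
Result = "contrast discover anymore"


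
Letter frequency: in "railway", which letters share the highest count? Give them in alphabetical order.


Word: "railway"
Letter counts:
  'a': 2
  'i': 1
  'l': 1
  'r': 1
  'w': 1
  'y': 1
Maximum count = 2
Most frequent = 'a' (2 times each)


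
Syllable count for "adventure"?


Word: "adventure"
Syllable breakdown: ad / ven / ture
Counting: 3 parts
= 3 syllables


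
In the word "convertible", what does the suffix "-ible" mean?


Suffix: -ible
Example: convertible = convert + -ible
Meaning = capable of


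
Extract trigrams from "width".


Word: "width" (length 5)
Number of trigrams = 5 - 3 + 1 = 3
  Position 0: "wid"
  Position 1: "idt"
  Position 2: "dth"
Trigrams = "wid", "idt", "dth"


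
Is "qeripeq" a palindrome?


Word: "qeripeq"
Reversed: "qepireq"
Forward == Backward? qeripeq != qepireq
Palindrome = No


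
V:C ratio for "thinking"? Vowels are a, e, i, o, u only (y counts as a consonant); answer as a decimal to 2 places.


Word: "thinking"
Vowels (a,e,i,o,u): 2
Consonants: 6
Ratio = 2/6
= 0.33


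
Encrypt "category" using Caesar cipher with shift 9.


Word: "category"
Shift: 9
Each letter → (letter + shift) mod 26:
  'c' (2) + 9 = 11 → 'l'
  'a' (0) + 9 = 9 → 'j'
  't' (19) + 9 = 2 → 'c'
  'e' (4) + 9 = 13 → 'n'
  'g' (6) + 9 = 15 → 'p'
  'o' (14) + 9 = 23 → 'x'
  'r' (17) + 9 = 0 → 'a'
  'y' (24) + 9 = 7 → 'h'
Result = "ljcnpxah"


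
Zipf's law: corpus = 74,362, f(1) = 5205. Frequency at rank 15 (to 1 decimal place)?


Zipf's law: f(r) = f(1) / r
f(1) = 5205
f(15) = 5205 / 15
= 347.0 occurrences


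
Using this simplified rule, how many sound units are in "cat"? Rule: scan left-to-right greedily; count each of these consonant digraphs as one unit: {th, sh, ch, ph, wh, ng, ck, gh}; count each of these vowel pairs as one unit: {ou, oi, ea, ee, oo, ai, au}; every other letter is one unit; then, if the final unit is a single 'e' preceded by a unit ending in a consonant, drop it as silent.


Word: "cat" (3 letters)
Left-to-right scan:
  [1] 'c' (letter)
  [2] 'a' (letter)
  [3] 't' (letter)
Units from scan: 3
Sound units = 3 units


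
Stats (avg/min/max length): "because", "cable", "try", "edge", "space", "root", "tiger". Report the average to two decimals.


Lengths: "because"=7, "cable"=5, "try"=3, "edge"=4, "space"=5, "root"=4, "tiger"=5
Sum = 33, Count = 7
Average = 33/7 = 4.71
= avg=4.71, min=3, max=7


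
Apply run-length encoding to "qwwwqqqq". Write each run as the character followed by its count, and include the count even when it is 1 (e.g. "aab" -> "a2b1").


String: "qwwwqqqq"
Scanning for consecutive runs:
  'q' x 1
  'w' x 3
  'q' x 4
RLE = "q1w3q4"


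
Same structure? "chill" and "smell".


Pattern of "chill": [0, 1, 2, 3, 3]
Pattern of "smell": [0, 1, 2, 3, 3]
Patterns match
Same pattern = Yes


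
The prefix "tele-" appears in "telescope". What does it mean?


Prefix: tele-
Example: telescope (tele- + scope)
Meaning = distant


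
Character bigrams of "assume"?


Word: "assume" (length 6)
Number of bigrams = 6 - 2 + 1 = 5
  Position 0: "as"
  Position 1: "ss"
  Position 2: "su"
  Position 3: "um"
  Position 4: "me"
Bigrams = "as", "ss", "su", "um", "me"


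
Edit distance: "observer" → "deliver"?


Word 1: "observer" (length 8)
Word 2: "deliver" (length 7)
One optimal edit sequence (insert/delete/substitute each cost 1):
  1. delete 'o'  (+1)
  2. substitute 'b' -> 'd'  (+1)
  3. substitute 's' -> 'e'  (+1)
  4. substitute 'e' -> 'l'  (+1)
  5. substitute 'r' -> 'i'  (+1)
  6. keep 'v'
  7. keep 'e'
  8. keep 'r'
Total edit operations: 5
Edit distance = 5


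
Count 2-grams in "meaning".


Word: "meaning" (length 7)
Number of 2-grams = length - 2 + 1 = 7 - 2 + 1
= 6


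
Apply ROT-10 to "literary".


Word: "literary"
Shift: 10
Each letter → (letter + shift) mod 26:
  'l' (11) + 10 = 21 → 'v'
  'i' (8) + 10 = 18 → 's'
  't' (19) + 10 = 3 → 'd'
  'e' (4) + 10 = 14 → 'o'
  'r' (17) + 10 = 1 → 'b'
  'a' (0) + 10 = 10 → 'k'
  'r' (17) + 10 = 1 → 'b'
  'y' (24) + 10 = 8 → 'i'
Result = "vsdobkbi"


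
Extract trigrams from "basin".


Word: "basin" (length 5)
Number of trigrams = 5 - 3 + 1 = 3
  Position 0: "bas"
  Position 1: "asi"
  Position 2: "sin"
Trigrams = "bas", "asi", "sin"


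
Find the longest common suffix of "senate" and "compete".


Word 1: "senate"
Word 2: "compete"
Comparing from end:
  Pos -1: 'e' == 'e'
  Pos -2: 't' == 't'
  Pos -3: 'a' != 'e' (stop)
LCS = "te" (length 2)


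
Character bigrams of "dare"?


Word: "dare" (length 4)
Number of bigrams = 4 - 2 + 1 = 3
  Position 0: "da"
  Position 1: "ar"
  Position 2: "re"
Bigrams = "da", "ar", "re"


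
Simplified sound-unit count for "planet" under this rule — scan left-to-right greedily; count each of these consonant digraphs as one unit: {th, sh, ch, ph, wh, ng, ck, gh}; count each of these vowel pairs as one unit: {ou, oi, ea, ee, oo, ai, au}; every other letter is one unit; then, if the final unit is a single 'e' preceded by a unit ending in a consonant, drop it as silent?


Word: "planet" (6 letters)
Left-to-right scan:
  1. 'p' (letter)
  2. 'l' (letter)
  3. 'a' (letter)
  4. 'n' (letter)
  5. 'e' (letter)
  6. 't' (letter)
Units from scan: 6
Sound units = 6 units


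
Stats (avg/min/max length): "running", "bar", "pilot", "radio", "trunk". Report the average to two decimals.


Lengths: "running"=7, "bar"=3, "pilot"=5, "radio"=5, "trunk"=5
Sum = 25, Count = 5
Average = 25/5 = 5.00
= avg=5.00, min=3, max=7


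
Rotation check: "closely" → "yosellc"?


Word: "closely", Candidate: "yosellc"
Method: check if candidate is substring of word+word
"closelyclosely" contains "yosellc"? No
Is rotation = No


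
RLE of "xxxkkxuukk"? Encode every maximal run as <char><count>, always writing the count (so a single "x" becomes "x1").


String: "xxxkkxuukk"
Scanning for consecutive runs:
  'x' x 3
  'k' x 2
  'x' x 1
  'u' x 2
  'k' x 2
RLE = "x3k2x1u2k2"


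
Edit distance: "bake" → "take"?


Word 1: "bake" (length 4)
Word 2: "take" (length 4)
One optimal edit sequence (insert/delete/substitute each cost 1):
  1. substitute 'b' -> 't'  (+1)
  2. keep 'a'
  3. keep 'k'
  4. keep 'e'
Total edit operations: 1
Edit distance = 1


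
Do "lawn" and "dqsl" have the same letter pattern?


Pattern of "lawn": [0, 1, 2, 3]
Pattern of "dqsl": [0, 1, 2, 3]
Patterns match
Same pattern = Yes


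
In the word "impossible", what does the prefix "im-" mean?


Prefix: im-
Example: impossible = im- + possible
Meaning = not / into


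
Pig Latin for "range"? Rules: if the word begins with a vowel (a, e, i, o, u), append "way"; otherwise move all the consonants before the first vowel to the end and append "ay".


Word: "range"
Starts with consonant(s) → move to end, add 'ay'
Consonant cluster: "r"
Pig Latin = "angeray"


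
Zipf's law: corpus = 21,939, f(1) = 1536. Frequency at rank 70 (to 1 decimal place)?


Zipf's law: f(r) = f(1) / r
f(1) = 1536
f(70) = 1536 / 70
= 21.9 occurrences


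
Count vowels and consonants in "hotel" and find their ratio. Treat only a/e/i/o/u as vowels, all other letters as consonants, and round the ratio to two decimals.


Word: "hotel"
Vowels (a,e,i,o,u): 2
Consonants: 3
Ratio = 2/3
= 0.67


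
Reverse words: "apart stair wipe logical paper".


Original: "apart stair wipe logical paper"
Words (1..n): apart | stair | wipe | logical | paper
Reversed (n..1): paper | logical | wipe | stair | apart
Result = "paper logical wipe stair apart"


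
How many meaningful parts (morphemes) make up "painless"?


Word: "painless"
Morphemes: pain / -less
Each morpheme carries meaning
= 2 morphemes


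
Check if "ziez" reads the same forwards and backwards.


Word: "ziez"
Reversed: "zeiz"
Forward == Backward? ziez != zeiz
Palindrome = No


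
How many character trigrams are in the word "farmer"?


Word: "farmer" (length 6)
Number of 3-grams = length - 3 + 1 = 6 - 3 + 1
= 4


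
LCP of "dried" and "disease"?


Word 1: "dried"
Word 2: "disease"
Comparing from start:
  Pos 0: 'd' == 'd'
  Pos 1: 'r' != 'i' (stop)
LCP = "d" (length 1)


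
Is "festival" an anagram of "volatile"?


Word 1: "volatile" → sorted: aeillotv
Word 2: "festival" → sorted: aefilstv
Same letters? aeillotv != aefilstv
Anagram = No


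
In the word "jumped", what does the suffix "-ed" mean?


Suffix: -ed
As in: jumped -> jump + -ed
Meaning = past tense


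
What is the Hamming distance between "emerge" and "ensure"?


Comparing character by character (same length = 6):
  Pos 0: 'e' vs 'e' =
  Pos 1: 'm' vs 'n' !=
  Pos 2: 'e' vs 's' !=
  Pos 3: 'r' vs 'u' !=
  Pos 4: 'g' vs 'r' !=
  Pos 5: 'e' vs 'e' =
Hamming distance = 4


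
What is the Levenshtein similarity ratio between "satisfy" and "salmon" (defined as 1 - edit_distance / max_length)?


Word 1: "satisfy" (length 7)
Word 2: "salmon" (length 6)
One optimal edit sequence:
  1. keep 's'
  2. keep 'a'
  3. delete 't'  (+1)
  4. substitute 'i' -> 'l'  (+1)
  5. substitute 's' -> 'm'  (+1)
  6. substitute 'f' -> 'o'  (+1)
  7. substitute 'y' -> 'n'  (+1)
Edit distance = 5
Max length = max(7, 6) = 7
Similarity = 1 - 5/7
= 0.2857


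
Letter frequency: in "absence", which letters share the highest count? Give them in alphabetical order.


Word: "absence"
Letter counts:
  'a': 1
  'b': 1
  'c': 1
  'e': 2
  'n': 1
  's': 1
Maximum count = 2
Most frequent = 'e' (2 times each)


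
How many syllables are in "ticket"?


Word: "ticket"
Syllable breakdown: tick / et
Counting: 2 parts
= 2 syllables


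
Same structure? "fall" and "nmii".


Pattern of "fall": [0, 1, 2, 2]
Pattern of "nmii": [0, 1, 2, 2]
Patterns match
Same pattern = Yes


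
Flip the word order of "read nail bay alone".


Original: "read nail bay alone"
Words (1..n): read | nail | bay | alone
Reversed (n..1): alone | bay | nail | read
Result = "alone bay nail read"
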